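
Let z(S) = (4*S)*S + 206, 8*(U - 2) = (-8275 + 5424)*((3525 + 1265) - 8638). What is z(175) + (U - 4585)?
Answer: 1489454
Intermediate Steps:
U = 1371333 (U = 2 + ((-8275 + 5424)*((3525 + 1265) - 8638))/8 = 2 + (-2851*(4790 - 8638))/8 = 2 + (-2851*(-3848))/8 = 2 + (⅛)*10970648 = 2 + 1371331 = 1371333)
z(S) = 206 + 4*S² (z(S) = 4*S² + 206 = 206 + 4*S²)
z(175) + (U - 4585) = (206 + 4*175²) + (1371333 - 4585) = (206 + 4*30625) + 1366748 = (206 + 122500) + 1366748 = 122706 + 1366748 = 1489454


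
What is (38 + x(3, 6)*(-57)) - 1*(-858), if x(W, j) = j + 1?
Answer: 497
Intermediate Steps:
x(W, j) = 1 + j
(38 + x(3, 6)*(-57)) - 1*(-858) = (38 + (1 + 6)*(-57)) - 1*(-858) = (38 + 7*(-57)) + 858 = (38 - 399) + 858 = -361 + 858 = 497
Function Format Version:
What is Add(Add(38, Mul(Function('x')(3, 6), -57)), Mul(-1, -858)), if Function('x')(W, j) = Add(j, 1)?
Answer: 497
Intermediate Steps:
Function('x')(W, j) = Add(1, j)
Add(Add(38, Mul(Function('x')(3, 6), -57)), Mul(-1, -858)) = Add(Add(38, Mul(Add(1, 6), -57)), Mul(-1, -858)) = Add(Add(38, Mul(7, -57)), 858) = Add(Add(38, -399), 858) = Add(-361, 858) = 497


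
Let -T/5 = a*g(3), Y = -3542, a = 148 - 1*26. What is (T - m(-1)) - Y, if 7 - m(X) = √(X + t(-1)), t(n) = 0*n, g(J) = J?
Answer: 1705 + I ≈ 1705.0 + 1.0*I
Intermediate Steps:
a = 122 (a = 148 - 26 = 122)
t(n) = 0
m(X) = 7 - √X (m(X) = 7 - √(X + 0) = 7 - √X)
T = -1830 (T = -610*3 = -5*366 = -1830)
(T - m(-1)) - Y = (-1830 - (7 - √(-1))) - 1*(-3542) = (-1830 - (7 - I)) + 3542 = (-1830 + (-7 + I)) + 3542 = (-1837 + I) + 3542 = 1705 + I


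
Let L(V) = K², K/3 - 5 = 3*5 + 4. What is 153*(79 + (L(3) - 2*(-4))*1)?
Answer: 806463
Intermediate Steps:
K = 72 (K = 15 + 3*(3*5 + 4) = 15 + 3*(15 + 4) = 15 + 3*19 = 15 + 57 = 72)
L(V) = 5184 (L(V) = 72² = 5184)
153*(79 + (L(3) - 2*(-4))*1) = 153*(79 + (5184 - 2*(-4))*1) = 153*(79 + (5184 + 8)*1) = 153*(79 + 5192*1) = 153*(79 + 5192) = 153*5271 = 806463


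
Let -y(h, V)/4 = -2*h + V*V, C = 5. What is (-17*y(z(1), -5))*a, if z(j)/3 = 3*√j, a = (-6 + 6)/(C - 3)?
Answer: 0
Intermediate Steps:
a = 0 (a = (-6 + 6)/(5 - 3) = 0/2 = 0*(½) = 0)
z(j) = 9*√j (z(j) = 3*(3*√j) = 9*√j)
y(h, V) = -4*V² + 8*h (y(h, V) = -4*(-2*h + V*V) = -4*(-2*h + V²) = -4*(V² - 2*h) = -4*V² + 8*h)
(-17*y(z(1), -5))*a = -17*(-4*(-5)² + 8*(9*√1))*0 = -17*(-4*25 + 8*(9*1))*0 = -17*(-100 + 8*9)*0 = -17*(-100 + 72)*0 = -17*(-28)*0 = 476*0 = 0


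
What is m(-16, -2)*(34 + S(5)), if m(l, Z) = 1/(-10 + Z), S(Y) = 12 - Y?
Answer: -41/12 ≈ -3.4167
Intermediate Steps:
m(-16, -2)*(34 + S(5)) = (34 + (12 - 1*5))/(-10 - 2) = (34 + (12 - 5))/(-12) = -(34 + 7)/12 = -1/12*41 = -41/12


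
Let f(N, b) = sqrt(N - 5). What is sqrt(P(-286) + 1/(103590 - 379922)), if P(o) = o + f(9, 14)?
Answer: I*sqrt(5421515638987)/138166 ≈ 16.852*I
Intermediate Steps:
f(N, b) = sqrt(-5 + N)
P(o) = 2 + o (P(o) = o + sqrt(-5 + 9) = o + sqrt(4) = o + 2 = 2 + o)
sqrt(P(-286) + 1/(103590 - 379922)) = sqrt((2 - 286) + 1/(103590 - 379922)) = sqrt(-284 + 1/(-276332)) = sqrt(-284 - 1/276332) = sqrt(-78478289/276332) = I*sqrt(5421515638987)/138166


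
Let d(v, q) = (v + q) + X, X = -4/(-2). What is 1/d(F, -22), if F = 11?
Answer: -1/9 ≈ -0.11111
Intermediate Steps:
X = 2 (X = -4*(-1/2) = 2)
d(v, q) = 2 + q + v (d(v, q) = (v + q) + 2 = (q + v) + 2 = 2 + q + v)
1/d(F, -22) = 1/(2 - 22 + 11) = 1/(-9) = -1/9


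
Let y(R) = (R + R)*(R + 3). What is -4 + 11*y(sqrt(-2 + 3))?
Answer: 84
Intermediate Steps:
y(R) = 2*R*(3 + R) (y(R) = (2*R)*(3 + R) = 2*R*(3 + R))
-4 + 11*y(sqrt(-2 + 3)) = -4 + 11*(2*sqrt(-2 + 3)*(3 + sqrt(-2 + 3))) = -4 + 11*(2*sqrt(1)*(3 + sqrt(1))) = -4 + 11*(2*1*(3 + 1)) = -4 + 11*(2*1*4) = -4 + 11*8 = -4 + 88 = 84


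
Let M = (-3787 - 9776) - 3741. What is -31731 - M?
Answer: -14427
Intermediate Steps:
M = -17304 (M = -13563 - 3741 = -17304)
-31731 - M = -31731 - 1*(-17304) = -31731 + 17304 = -14427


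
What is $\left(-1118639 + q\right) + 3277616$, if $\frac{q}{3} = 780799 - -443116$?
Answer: $5830722$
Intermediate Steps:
$q = 3671745$ ($q = 3 \left(780799 - -443116\right) = 3 \left(780799 + 443116\right) = 3 \cdot 1223915 = 3671745$)
$\left(-1118639 + q\right) + 3277616 = \left(-1118639 + 3671745\right) + 3277616 = 2553106 + 3277616 = 5830722$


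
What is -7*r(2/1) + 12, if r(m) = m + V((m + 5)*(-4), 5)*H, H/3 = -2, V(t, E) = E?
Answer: 208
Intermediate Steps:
H = -6 (H = 3*(-2) = -6)
r(m) = -30 + m (r(m) = m + 5*(-6) = m - 30 = -30 + m)
-7*r(2/1) + 12 = -7*(-30 + 2/1) + 12 = -7*(-30 + 2*1) + 12 = -7*(-30 + 2) + 12 = -7*(-28) + 12 = 196 + 12 = 208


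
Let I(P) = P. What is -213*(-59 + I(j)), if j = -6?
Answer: 13845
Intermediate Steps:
-213*(-59 + I(j)) = -213*(-59 - 6) = -213*(-65) = 13845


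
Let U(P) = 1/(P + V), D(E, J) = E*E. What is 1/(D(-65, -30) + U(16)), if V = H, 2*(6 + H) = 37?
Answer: 57/240827 ≈ 0.00023668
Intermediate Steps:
H = 25/2 (H = -6 + (1/2)*37 = -6 + 37/2 = 25/2 ≈ 12.500)
D(E, J) = E**2
V = 25/2 ≈ 12.500
U(P) = 1/(25/2 + P) (U(P) = 1/(P + 25/2) = 1/(25/2 + P))
1/(D(-65, -30) + U(16)) = 1/((-65)**2 + 2/(25 + 2*16)) = 1/(4225 + 2/(25 + 32)) = 1/(4225 + 2/57) = 1/(240827/57) = 57/240827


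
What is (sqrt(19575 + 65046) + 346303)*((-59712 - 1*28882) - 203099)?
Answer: -101014160979 - 291693*sqrt(84621) ≈ -1.0110e+11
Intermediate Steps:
(sqrt(19575 + 65046) + 346303)*((-59712 - 1*28882) - 203099) = (sqrt(84621) + 346303)*((-59712 - 28882) - 203099) = (346303 + sqrt(84621))*(-88594 - 203099) = (346303 + sqrt(84621))*(-291693) = -101014160979 - 291693*sqrt(84621)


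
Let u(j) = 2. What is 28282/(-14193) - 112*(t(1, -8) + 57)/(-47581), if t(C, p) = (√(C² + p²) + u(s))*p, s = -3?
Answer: -1280511586/675317133 - 896*√65/47581 ≈ -2.0480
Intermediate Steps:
t(C, p) = p*(2 + √(C² + p²)) (t(C, p) = (√(C² + p²) + 2)*p = (2 + √(C² + p²))*p = p*(2 + √(C² + p²)))
28282/(-14193) - 112*(t(1, -8) + 57)/(-47581) = 28282/(-14193) - 112*(-8*(2 + √(1² + (-8)²)) + 57)/(-47581) = 28282*(-1/14193) - 112*(-8*(2 + √(1 + 64)) + 57)*(-1/47581) = -28282/14193 - 112*(-8*(2 + √65) + 57)*(-1/47581) = -28282/14193 - 112*((-16 - 8*√65) + 57)*(-1/47581) = -28282/14193 - 112*(41 - 8*√65)*(-1/47581) = -28282/14193 + (-4592 + 896*√65)*(-1/47581) = -28282/14193 + (4592/47581 - 896*√65/47581) = -1280511586/675317133 - 896*√65/47581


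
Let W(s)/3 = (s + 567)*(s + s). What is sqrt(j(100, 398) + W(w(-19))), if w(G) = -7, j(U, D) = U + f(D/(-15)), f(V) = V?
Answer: I*sqrt(5275470)/15 ≈ 153.12*I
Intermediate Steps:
j(U, D) = U - D/15 (j(U, D) = U + D/(-15) = U + D*(-1/15) = U - D/15)
W(s) = 6*s*(567 + s) (W(s) = 3*((s + 567)*(s + s)) = 3*((567 + s)*(2*s)) = 3*(2*s*(567 + s)) = 6*s*(567 + s))
sqrt(j(100, 398) + W(w(-19))) = sqrt((100 - 1/15*398) + 6*(-7)*(567 - 7)) = sqrt((100 - 398/15) + 6*(-7)*560) = sqrt(1102/15 - 23520) = sqrt(-351698/15) = I*sqrt(5275470)/15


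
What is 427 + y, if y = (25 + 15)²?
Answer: 2027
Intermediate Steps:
y = 1600 (y = 40² = 1600)
427 + y = 427 + 1600 = 2027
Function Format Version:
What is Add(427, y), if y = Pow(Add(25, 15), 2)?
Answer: 2027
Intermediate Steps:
y = 1600 (y = Pow(40, 2) = 1600)
Add(427, y) = Add(427, 1600) = 2027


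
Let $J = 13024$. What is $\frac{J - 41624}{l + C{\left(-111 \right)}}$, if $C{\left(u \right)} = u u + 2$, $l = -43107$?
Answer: $\frac{275}{296} \approx 0.92905$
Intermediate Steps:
$C{\left(u \right)} = 2 + u^{2}$ ($C{\left(u \right)} = u^{2} + 2 = 2 + u^{2}$)
$\frac{J - 41624}{l + C{\left(-111 \right)}} = \frac{13024 - 41624}{-43107 + \left(2 + \left(-111\right)^{2}\right)} = \frac{13024 - 41624}{-43107 + \left(2 + 12321\right)} = - \frac{28600}{-43107 + 12323} = - \frac{28600}{-30784} = \left(-28600\right) \left(- \frac{1}{30784}\right) = \frac{275}{296}$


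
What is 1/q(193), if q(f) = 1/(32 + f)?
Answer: 225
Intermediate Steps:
1/q(193) = 1/(1/(32 + 193)) = 1/(1/225) = 225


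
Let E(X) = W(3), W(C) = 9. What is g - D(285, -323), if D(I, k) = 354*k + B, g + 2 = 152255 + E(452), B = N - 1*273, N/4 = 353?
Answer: 265465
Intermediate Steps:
N = 1412 (N = 4*353 = 1412)
E(X) = 9
B = 1139 (B = 1412 - 1*273 = 1412 - 273 = 1139)
g = 152262 (g = -2 + (152255 + 9) = -2 + 152264 = 152262)
D(I, k) = 1139 + 354*k (D(I, k) = 354*k + 1139 = 1139 + 354*k)
g - D(285, -323) = 152262 - (1139 + 354*(-323)) = 152262 - (1139 - 114342) = 152262 - 1*(-113203) = 152262 + 113203 = 265465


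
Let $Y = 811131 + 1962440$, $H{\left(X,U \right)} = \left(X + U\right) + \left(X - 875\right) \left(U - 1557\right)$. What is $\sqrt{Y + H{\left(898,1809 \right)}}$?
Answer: $\sqrt{2782074} \approx 1668.0$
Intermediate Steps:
$H{\left(X,U \right)} = U + X + \left(-1557 + U\right) \left(-875 + X\right)$ ($H{\left(X,U \right)} = \left(U + X\right) + \left(-875 + X\right) \left(-1557 + U\right) = \left(U + X\right) + \left(-1557 + U\right) \left(-875 + X\right) = U + X + \left(-1557 + U\right) \left(-875 + X\right)$)
$Y = 2773571$
$\sqrt{Y + H{\left(898,1809 \right)}} = \sqrt{2773571 + \left(1362375 - 1397288 - 1581066 + 1809 \cdot 898\right)} = \sqrt{2773571 + \left(1362375 - 1397288 - 1581066 + 1624482\right)} = \sqrt{2773571 + 8503} = \sqrt{2782074}$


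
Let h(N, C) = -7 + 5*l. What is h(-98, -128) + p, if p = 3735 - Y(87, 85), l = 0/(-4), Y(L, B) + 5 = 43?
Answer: 3690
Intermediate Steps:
Y(L, B) = 38 (Y(L, B) = -5 + 43 = 38)
l = 0 (l = 0*(-¼) = 0)
p = 3697 (p = 3735 - 1*38 = 3735 - 38 = 3697)
h(N, C) = -7 (h(N, C) = -7 + 5*0 = -7 + 0 = -7)
h(-98, -128) + p = -7 + 3697 = 3690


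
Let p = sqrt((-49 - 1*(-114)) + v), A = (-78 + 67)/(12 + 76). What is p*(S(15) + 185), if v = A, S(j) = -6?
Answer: 179*sqrt(1038)/4 ≈ 1441.8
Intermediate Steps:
A = -1/8 (A = -11/88 = -11*1/88 = -1/8 ≈ -0.12500)
v = -1/8 ≈ -0.12500
p = sqrt(1038)/4 (p = sqrt((-49 - 1*(-114)) - 1/8) = sqrt((-49 + 114) - 1/8) = sqrt(65 - 1/8) = sqrt(519/8) = sqrt(1038)/4 ≈ 8.0545)
p*(S(15) + 185) = (sqrt(1038)/4)*(-6 + 185) = (sqrt(1038)/4)*179 = 179*sqrt(1038)/4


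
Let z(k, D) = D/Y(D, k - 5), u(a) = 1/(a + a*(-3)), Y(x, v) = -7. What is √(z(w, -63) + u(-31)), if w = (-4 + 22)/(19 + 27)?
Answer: √34658/62 ≈ 3.0027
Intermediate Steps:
u(a) = -1/(2*a) (u(a) = 1/(a - 3*a) = 1/(-2*a) = -1/(2*a))
w = 9/23 (w = 18/46 = 18*(1/46) = 9/23 ≈ 0.39130)
z(k, D) = -D/7 (z(k, D) = D/(-7) = D*(-⅐) = -D/7)
√(z(w, -63) + u(-31)) = √(-⅐*(-63) - ½/(-31)) = √(9 - ½*(-1/31)) = √(9 + 1/62) = √(559/62) = √34658/62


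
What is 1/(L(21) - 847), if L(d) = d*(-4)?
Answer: -1/931 ≈ -0.0010741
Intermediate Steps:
L(d) = -4*d
1/(L(21) - 847) = 1/(-4*21 - 847) = 1/(-84 - 847) = 1/(-931) = -1/931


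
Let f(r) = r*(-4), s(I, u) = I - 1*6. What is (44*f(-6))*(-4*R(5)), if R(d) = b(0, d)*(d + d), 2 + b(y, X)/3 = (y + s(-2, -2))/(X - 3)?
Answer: 760320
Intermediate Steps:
s(I, u) = -6 + I (s(I, u) = I - 6 = -6 + I)
f(r) = -4*r
b(y, X) = -6 + 3*(-8 + y)/(-3 + X) (b(y, X) = -6 + 3*((y + (-6 - 2))/(X - 3)) = -6 + 3*((y - 8)/(-3 + X)) = -6 + 3*((-8 + y)/(-3 + X)) = -6 + 3*(-8 + y)/(-3 + X))
R(d) = 6*d*(-2 - 2*d)/(-3 + d) (R(d) = (3*(-2 + 0 - 2*d)/(-3 + d))*(d + d) = (3*(-2 - 2*d)/(-3 + d))*(2*d) = 6*d*(-2 - 2*d)/(-3 + d))
(44*f(-6))*(-4*R(5)) = (44*(-4*(-6)))*(-(-48)*5*(1 + 5)/(-3 + 5)) = (44*24)*(-(-48)*5*6/2) = 1056*(-(-48)*5*6/2) = 1056*(-4*(-180)) = 1056*720 = 760320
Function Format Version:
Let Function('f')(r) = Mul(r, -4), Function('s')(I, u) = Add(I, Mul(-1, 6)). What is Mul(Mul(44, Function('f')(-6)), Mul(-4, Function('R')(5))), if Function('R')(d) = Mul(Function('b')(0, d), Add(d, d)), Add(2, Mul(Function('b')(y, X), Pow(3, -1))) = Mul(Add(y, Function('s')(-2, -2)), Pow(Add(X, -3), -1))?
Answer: 760320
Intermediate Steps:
Function('s')(I, u) = Add(-6, I) (Function('s')(I, u) = Add(I, -6) = Add(-6, I))
Function('f')(r) = Mul(-4, r)
Function('b')(y, X) = Add(-6, Mul(3, Pow(Add(-3, X), -1), Add(-8, y))) (Function('b')(y, X) = Add(-6, Mul(3, Mul(Add(y, Add(-6, -2)), Pow(Add(X, -3), -1)))) = Add(-6, Mul(3, Mul(Add(y, -8), Pow(Add(-3, X), -1)))) = Add(-6, Mul(3, Mul(Add(-8, y), Pow(Add(-3, X), -1)))) = Add(-6, Mul(3, Mul(Pow(Add(-3, X), -1), Add(-8, y)))) = Add(-6, Mul(3, Pow(Add(-3, X), -1), Add(-8, y))))
Function('R')(d) = Mul(6, d, Pow(Add(-3, d), -1), Add(-2, Mul(-2, d))) (Function('R')(d) = Mul(Mul(3, Pow(Add(-3, d), -1), Add(-2, 0, Mul(-2, d))), Add(d, d)) = Mul(Mul(3, Pow(Add(-3, d), -1), Add(-2, Mul(-2, d))), Mul(2, d)) = Mul(6, d, Pow(Add(-3, d), -1), Add(-2, Mul(-2, d))))
Mul(Mul(44, Function('f')(-6)), Mul(-4, Function('R')(5))) = Mul(Mul(44, Mul(-4, -6)), Mul(-4, Mul(-12, 5, Pow(Add(-3, 5), -1), Add(1, 5)))) = Mul(Mul(44, 24), Mul(-4, Mul(-12, 5, Pow(2, -1), 6))) = Mul(1056, Mul(-4, Mul(-12, 5, Rational(1, 2), 6))) = Mul(1056, Mul(-4, -180)) = Mul(1056, 720) = 760320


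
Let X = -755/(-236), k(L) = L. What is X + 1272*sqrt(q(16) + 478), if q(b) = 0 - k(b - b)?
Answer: 755/236 + 1272*sqrt(478) ≈ 27813.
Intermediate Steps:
X = 755/236 (X = -755*(-1/236) = 755/236 ≈ 3.1992)
q(b) = 0 (q(b) = 0 - (b - b) = 0 - 1*0 = 0 + 0 = 0)
X + 1272*sqrt(q(16) + 478) = 755/236 + 1272*sqrt(0 + 478) = 755/236 + 1272*sqrt(478)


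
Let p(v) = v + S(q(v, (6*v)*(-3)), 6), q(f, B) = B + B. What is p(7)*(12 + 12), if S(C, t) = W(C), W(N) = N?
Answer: -5880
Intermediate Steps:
q(f, B) = 2*B
S(C, t) = C
p(v) = -35*v (p(v) = v + 2*((6*v)*(-3)) = v + 2*(-18*v) = v - 36*v = -35*v)
p(7)*(12 + 12) = (-35*7)*(12 + 12) = -245*24 = -5880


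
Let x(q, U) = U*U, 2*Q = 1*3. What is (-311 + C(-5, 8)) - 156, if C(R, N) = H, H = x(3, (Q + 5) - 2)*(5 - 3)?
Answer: -853/2 ≈ -426.50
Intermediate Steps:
Q = 3/2 (Q = (1*3)/2 = (½)*3 = 3/2 ≈ 1.5000)
x(q, U) = U²
H = 81/2 (H = ((3/2 + 5) - 2)²*(5 - 3) = (13/2 - 2)²*2 = (9/2)²*2 = (81/4)*2 = 81/2 ≈ 40.500)
C(R, N) = 81/2
(-311 + C(-5, 8)) - 156 = (-311 + 81/2) - 156 = -541/2 - 156 = -853/2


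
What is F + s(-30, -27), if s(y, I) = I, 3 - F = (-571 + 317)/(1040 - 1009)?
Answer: -490/31 ≈ -15.806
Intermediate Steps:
F = 347/31 (F = 3 - (-571 + 317)/(1040 - 1009) = 3 - (-254)/31 = 3 - 1*(-254/31) = 3 + 254/31 = 347/31 ≈ 11.194)
F + s(-30, -27) = 347/31 - 27 = -490/31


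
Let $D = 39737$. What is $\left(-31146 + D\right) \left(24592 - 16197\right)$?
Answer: $72121445$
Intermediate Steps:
$\left(-31146 + D\right) \left(24592 - 16197\right) = \left(-31146 + 39737\right) \left(24592 - 16197\right) = 8591 \cdot 8395 = 72121445$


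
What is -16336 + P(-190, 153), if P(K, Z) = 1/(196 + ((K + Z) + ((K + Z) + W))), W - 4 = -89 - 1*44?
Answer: -114353/7 ≈ -16336.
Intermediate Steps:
W = -129 (W = 4 + (-89 - 1*44) = 4 + (-89 - 44) = 4 - 133 = -129)
P(K, Z) = 1/(67 + 2*K + 2*Z) (P(K, Z) = 1/(196 + ((K + Z) + ((K + Z) - 129))) = 1/(196 + ((K + Z) + (-129 + K + Z))) = 1/(196 + (-129 + 2*K + 2*Z)) = 1/(67 + 2*K + 2*Z))
-16336 + P(-190, 153) = -16336 + 1/(67 + 2*(-190) + 2*153) = -16336 + 1/(67 - 380 + 306) = -16336 + 1/(-7) = -16336 - 1/7 = -114353/7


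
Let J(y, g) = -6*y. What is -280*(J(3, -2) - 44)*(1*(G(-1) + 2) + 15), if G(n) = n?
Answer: 277760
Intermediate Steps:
-280*(J(3, -2) - 44)*(1*(G(-1) + 2) + 15) = -280*(-6*3 - 44)*(1*(-1 + 2) + 15) = -280*(-18 - 44)*(1*1 + 15) = -(-17360)*(1 + 15) = -(-17360)*16 = -280*(-992) = 277760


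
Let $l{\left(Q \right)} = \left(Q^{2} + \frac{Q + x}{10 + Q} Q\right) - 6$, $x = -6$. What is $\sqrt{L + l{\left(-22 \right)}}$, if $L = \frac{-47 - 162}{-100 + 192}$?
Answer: $\frac{\sqrt{8082177}}{138} \approx 20.601$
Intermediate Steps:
$l{\left(Q \right)} = -6 + Q^{2} + \frac{Q \left(-6 + Q\right)}{10 + Q}$ ($l{\left(Q \right)} = \left(Q^{2} + \frac{Q - 6}{10 + Q} Q\right) - 6 = \left(Q^{2} + \frac{-6 + Q}{10 + Q} Q\right) - 6 = \left(Q^{2} + \frac{Q \left(-6 + Q\right)}{10 + Q}\right) - 6 = -6 + Q^{2} + \frac{Q \left(-6 + Q\right)}{10 + Q}$)
$L = - \frac{209}{92} \approx -2.2717$
$\sqrt{L + l{\left(-22 \right)}} = \sqrt{- \frac{209}{92} + \frac{-60 + \left(-22\right)^{3} - -264 + 11 \left(-22\right)^{2}}{10 - 22}} = \sqrt{- \frac{209}{92} + \frac{-60 - 10648 + 264 + 11 \cdot 484}{-12}} = \sqrt{- \frac{209}{92} - \frac{-60 - 10648 + 264 + 5324}{12}} = \sqrt{- \frac{209}{92} - - \frac{1280}{3}} = \sqrt{- \frac{209}{92} + \frac{1280}{3}} = \sqrt{\frac{117133}{276}} = \frac{\sqrt{8082177}}{138}$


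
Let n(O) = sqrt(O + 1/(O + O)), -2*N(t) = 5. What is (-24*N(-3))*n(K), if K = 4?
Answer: 15*sqrt(66) ≈ 121.86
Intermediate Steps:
N(t) = -5/2 (N(t) = -1/2*5 = -5/2)
n(O) = sqrt(O + 1/(2*O))
(-24*N(-3))*n(K) = (-24*(-5/2))*(sqrt(2/4 + 4*4)/2) = 60*(sqrt(2*(1/4) + 16)/2) = 60*(sqrt(1/2 + 16)/2) = 60*(sqrt(33/2)/2) = 60*((sqrt(66)/2)/2) = 60*(sqrt(66)/4) = 15*sqrt(66)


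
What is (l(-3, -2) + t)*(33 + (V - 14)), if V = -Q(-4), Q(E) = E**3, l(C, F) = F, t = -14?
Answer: -1328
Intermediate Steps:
V = 64 (V = -1*(-4)**3 = -1*(-64) = 64)
(l(-3, -2) + t)*(33 + (V - 14)) = (-2 - 14)*(33 + (64 - 14)) = -16*(33 + 50) = -16*83 = -1328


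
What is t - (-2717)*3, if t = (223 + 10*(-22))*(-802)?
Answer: 5745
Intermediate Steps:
t = -2406 (t = (223 - 220)*(-802) = 3*(-802) = -2406)
t - (-2717)*3 = -2406 - (-2717)*3 = -2406 - 1*(-8151) = -2406 + 8151 = 5745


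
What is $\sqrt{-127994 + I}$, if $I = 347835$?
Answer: $\sqrt{219841} \approx 468.87$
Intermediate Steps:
$\sqrt{-127994 + I} = \sqrt{-127994 + 347835} = \sqrt{219841}$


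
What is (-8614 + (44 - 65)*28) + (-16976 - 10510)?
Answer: -36688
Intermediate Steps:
(-8614 + (44 - 65)*28) + (-16976 - 10510) = (-8614 - 21*28) - 27486 = (-8614 - 588) - 27486 = -9202 - 27486 = -36688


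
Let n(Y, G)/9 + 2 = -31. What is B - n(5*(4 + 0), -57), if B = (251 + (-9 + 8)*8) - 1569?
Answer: -1029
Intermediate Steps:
n(Y, G) = -297 (n(Y, G) = -18 + 9*(-31) = -18 - 279 = -297)
B = -1326 (B = (251 - 1*8) - 1569 = (251 - 8) - 1569 = 243 - 1569 = -1326)
B - n(5*(4 + 0), -57) = -1326 - 1*(-297) = -1326 + 297 = -1029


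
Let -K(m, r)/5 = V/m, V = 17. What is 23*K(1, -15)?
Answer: -1955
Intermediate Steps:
K(m, r) = -85/m
23*K(1, -15) = 23*(-85/1) = 23*(-85*1) = 23*(-85) = -1955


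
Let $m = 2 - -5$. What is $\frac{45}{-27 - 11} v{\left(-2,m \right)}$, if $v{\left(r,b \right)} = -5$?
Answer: $\frac{225}{38} \approx 5.9211$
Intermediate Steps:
$m = 7$ ($m = 2 + 5 = 7$)
$\frac{45}{-27 - 11} v{\left(-2,m \right)} = \frac{45}{-27 - 11} \left(-5\right) = \frac{45}{-38} \left(-5\right) = 45 \left(- \frac{1}{38}\right) \left(-5\right) = \left(- \frac{45}{38}\right) \left(-5\right) = \frac{225}{38}$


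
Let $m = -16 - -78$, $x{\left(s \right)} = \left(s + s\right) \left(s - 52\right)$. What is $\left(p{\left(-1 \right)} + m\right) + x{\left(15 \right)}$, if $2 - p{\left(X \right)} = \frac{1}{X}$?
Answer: $-1045$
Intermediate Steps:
$p{\left(X \right)} = 2 - \frac{1}{X}$
$x{\left(s \right)} = 2 s \left(-52 + s\right)$
$m = 62$ ($m = -16 + 78 = 62$)
$\left(p{\left(-1 \right)} + m\right) + x{\left(15 \right)} = \left(\left(2 - \frac{1}{-1}\right) + 62\right) + 2 \cdot 15 \left(-52 + 15\right) = \left(\left(2 - -1\right) + 62\right) + 2 \cdot 15 \left(-37\right) = \left(\left(2 + 1\right) + 62\right) - 1110 = \left(3 + 62\right) - 1110 = 65 - 1110 = -1045$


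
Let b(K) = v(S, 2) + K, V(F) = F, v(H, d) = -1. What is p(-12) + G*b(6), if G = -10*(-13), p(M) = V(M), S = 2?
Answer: 638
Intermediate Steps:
p(M) = M
G = 130
b(K) = -1 + K
p(-12) + G*b(6) = -12 + 130*(-1 + 6) = -12 + 130*5 = -12 + 650 = 638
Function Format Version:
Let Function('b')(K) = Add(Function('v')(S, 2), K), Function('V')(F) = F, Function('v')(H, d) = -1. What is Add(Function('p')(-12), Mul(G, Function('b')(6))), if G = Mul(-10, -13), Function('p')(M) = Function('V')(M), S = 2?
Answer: 638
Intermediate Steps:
Function('p')(M) = M
G = 130
Function('b')(K) = Add(-1, K)
Add(Function('p')(-12), Mul(G, Function('b')(6))) = Add(-12, Mul(130, Add(-1, 6))) = Add(-12, Mul(130, 5)) = Add(-12, 650) = 638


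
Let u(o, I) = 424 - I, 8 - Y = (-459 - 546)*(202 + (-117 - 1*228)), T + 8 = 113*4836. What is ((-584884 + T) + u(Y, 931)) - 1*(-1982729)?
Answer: 1943798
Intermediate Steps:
T = 546460 (T = -8 + 113*4836 = -8 + 546468 = 546460)
Y = -143707 (Y = 8 - (-459 - 546)*(202 + (-117 - 1*228)) = 8 - (-1005)*(202 + (-117 - 228)) = 8 - (-1005)*(202 - 345) = 8 - (-1005)*(-143) = 8 - 1*143715 = 8 - 143715 = -143707)
((-584884 + T) + u(Y, 931)) - 1*(-1982729) = ((-584884 + 546460) + (424 - 1*931)) - 1*(-1982729) = (-38424 + (424 - 931)) + 1982729 = (-38424 - 507) + 1982729 = -38931 + 1982729 = 1943798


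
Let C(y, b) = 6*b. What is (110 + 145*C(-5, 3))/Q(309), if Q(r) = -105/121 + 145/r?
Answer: -5084904/745 ≈ -6825.4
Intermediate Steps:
Q(r) = -105/121 + 145/r (Q(r) = -105*1/121 + 145/r = -105/121 + 145/r)
(110 + 145*C(-5, 3))/Q(309) = (110 + 145*(6*3))/(-105/121 + 145/309) = (110 + 145*18)/(-105/121 + 145*(1/309)) = (110 + 2610)/(-105/121 + 145/309) = 2720/(-14900/37389) = 2720*(-37389/14900) = -5084904/745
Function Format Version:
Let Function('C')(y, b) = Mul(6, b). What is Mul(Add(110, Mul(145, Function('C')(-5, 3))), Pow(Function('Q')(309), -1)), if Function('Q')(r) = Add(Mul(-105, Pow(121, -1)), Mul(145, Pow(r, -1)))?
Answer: Rational(-5084904, 745) ≈ -6825.4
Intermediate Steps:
Function('Q')(r) = Add(Rational(-105, 121), Mul(145, Pow(r, -1))) (Function('Q')(r) = Add(Mul(-105, Rational(1, 121)), Mul(145, Pow(r, -1))) = Add(Rational(-105, 121), Mul(145, Pow(r, -1))))
Mul(Add(110, Mul(145, Function('C')(-5, 3))), Pow(Function('Q')(309), -1)) = Mul(Add(110, Mul(145, Mul(6, 3))), Pow(Add(Rational(-105, 121), Mul(145, Pow(309, -1))), -1)) = Mul(Add(110, Mul(145, 18)), Pow(Add(Rational(-105, 121), Mul(145, Rational(1, 309))), -1)) = Mul(Add(110, 2610), Pow(Add(Rational(-105, 121), Rational(145, 309)), -1)) = Mul(2720, Pow(Rational(-14900, 37389), -1)) = Mul(2720, Rational(-37389, 14900)) = Rational(-5084904, 745)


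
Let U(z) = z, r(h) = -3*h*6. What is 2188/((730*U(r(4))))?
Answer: -547/13140 ≈ -0.041629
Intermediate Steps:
r(h) = -18*h
2188/((730*U(r(4)))) = 2188/((730*(-18*4))) = 2188/((730*(-72))) = 2188/(-52560) = 2188*(-1/52560) = -547/13140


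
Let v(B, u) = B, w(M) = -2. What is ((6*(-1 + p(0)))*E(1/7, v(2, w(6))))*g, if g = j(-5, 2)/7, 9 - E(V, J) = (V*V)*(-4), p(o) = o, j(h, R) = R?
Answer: -5340/343 ≈ -15.569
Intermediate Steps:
E(V, J) = 9 + 4*V² (E(V, J) = 9 - V*V*(-4) = 9 - V²*(-4) = 9 - (-4)*V² = 9 + 4*V²)
g = 2/7 ≈ 0.28571
((6*(-1 + p(0)))*E(1/7, v(2, w(6))))*g = ((6*(-1 + 0))*(9 + 4*(1/7)²))*(2/7) = ((6*(-1))*(9 + 4*(⅐)²))*(2/7) = -6*(9 + 4*(1/49))*(2/7) = -6*(9 + 4/49)*(2/7) = -6*445/49*(2/7) = -2670/49*2/7 = -5340/343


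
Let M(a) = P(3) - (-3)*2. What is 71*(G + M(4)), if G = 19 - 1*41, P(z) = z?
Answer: -923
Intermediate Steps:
G = -22 (G = 19 - 41 = -22)
M(a) = 9 (M(a) = 3 - (-3)*2 = 3 - 1*(-6) = 3 + 6 = 9)
71*(G + M(4)) = 71*(-22 + 9) = 71*(-13) = -923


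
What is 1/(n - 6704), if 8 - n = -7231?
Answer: 1/535 ≈ 0.0018692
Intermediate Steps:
n = 7239 (n = 8 - 1*(-7231) = 8 + 7231 = 7239)
1/(n - 6704) = 1/(7239 - 6704) = 1/535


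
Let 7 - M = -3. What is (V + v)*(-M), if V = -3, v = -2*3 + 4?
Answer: 50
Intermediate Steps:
M = 10 (M = 7 - 1*(-3) = 7 + 3 = 10)
v = -2 (v = -6 + 4 = -2)
(V + v)*(-M) = (-3 - 2)*(-1*10) = -5*(-10) = 50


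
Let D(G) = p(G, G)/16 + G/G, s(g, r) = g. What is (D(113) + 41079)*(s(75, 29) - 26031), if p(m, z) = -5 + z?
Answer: -1066447683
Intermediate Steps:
D(G) = 11/16 + G/16 (D(G) = (-5 + G)/16 + G/G = (-5 + G)*(1/16) + 1 = (-5/16 + G/16) + 1 = 11/16 + G/16)
(D(113) + 41079)*(s(75, 29) - 26031) = ((11/16 + (1/16)*113) + 41079)*(75 - 26031) = ((11/16 + 113/16) + 41079)*(-25956) = (31/4 + 41079)*(-25956) = (164347/4)*(-25956) = -1066447683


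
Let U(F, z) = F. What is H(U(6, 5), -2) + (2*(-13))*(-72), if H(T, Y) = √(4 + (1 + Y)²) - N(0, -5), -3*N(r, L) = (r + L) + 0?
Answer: 5611/3 + √5 ≈ 1872.6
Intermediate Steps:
N(r, L) = -L/3 - r/3 (N(r, L) = -((r + L) + 0)/3 = -((L + r) + 0)/3 = -(L + r)/3 = -L/3 - r/3)
H(T, Y) = -5/3 + √(4 + (1 + Y)²) (H(T, Y) = √(4 + (1 + Y)²) - (-⅓*(-5) - ⅓*0) = √(4 + (1 + Y)²) - (5/3 + 0) = √(4 + (1 + Y)²) - 1*5/3 = √(4 + (1 + Y)²) - 5/3 = -5/3 + √(4 + (1 + Y)²))
H(U(6, 5), -2) + (2*(-13))*(-72) = (-5/3 + √(4 + (1 - 2)²)) + (2*(-13))*(-72) = (-5/3 + √(4 + (-1)²)) - 26*(-72) = (-5/3 + √(4 + 1)) + 1872 = (-5/3 + √5) + 1872 = 5611/3 + √5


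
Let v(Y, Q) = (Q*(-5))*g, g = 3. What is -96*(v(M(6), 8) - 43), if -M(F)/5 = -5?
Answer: 15648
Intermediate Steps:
M(F) = 25 (M(F) = -5*(-5) = 25)
v(Y, Q) = -15*Q (v(Y, Q) = (Q*(-5))*3 = -5*Q*3 = -15*Q)
-96*(v(M(6), 8) - 43) = -96*(-15*8 - 43) = -96*(-120 - 43) = -96*(-163) = 15648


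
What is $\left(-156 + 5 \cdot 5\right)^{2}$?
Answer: $17161$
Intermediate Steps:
$\left(-156 + 5 \cdot 5\right)^{2} = \left(-156 + 25\right)^{2} = \left(-131\right)^{2} = 17161$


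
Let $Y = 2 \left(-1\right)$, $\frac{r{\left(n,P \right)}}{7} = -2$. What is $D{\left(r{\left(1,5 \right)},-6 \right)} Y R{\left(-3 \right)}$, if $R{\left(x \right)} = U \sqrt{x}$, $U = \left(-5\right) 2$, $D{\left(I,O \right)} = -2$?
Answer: $- 40 i \sqrt{3} \approx - 69.282 i$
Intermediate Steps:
$r{\left(n,P \right)} = -14$ ($r{\left(n,P \right)} = 7 \left(-2\right) = -14$)
$U = -10$
$Y = -2$
$R{\left(x \right)} = - 10 \sqrt{x}$
$D{\left(r{\left(1,5 \right)},-6 \right)} Y R{\left(-3 \right)} = \left(-2\right) \left(-2\right) \left(- 10 \sqrt{-3}\right) = 4 \left(- 10 i \sqrt{3}\right) = - 40 i \sqrt{3}$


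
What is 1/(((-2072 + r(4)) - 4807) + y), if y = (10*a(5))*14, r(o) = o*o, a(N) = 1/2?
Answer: -1/6793 ≈ -0.00014721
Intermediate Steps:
a(N) = ½
r(o) = o²
y = 70 (y = (10*(½))*14 = 5*14 = 70)
1/(((-2072 + r(4)) - 4807) + y) = 1/(((-2072 + 4²) - 4807) + 70) = 1/(((-2072 + 16) - 4807) + 70) = 1/((-2056 - 4807) + 70) = 1/(-6863 + 70) = 1/(-6793) = -1/6793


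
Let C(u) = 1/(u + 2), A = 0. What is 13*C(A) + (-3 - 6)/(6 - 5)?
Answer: -5/2 ≈ -2.5000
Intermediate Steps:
C(u) = 1/(2 + u)
13*C(A) + (-3 - 6)/(6 - 5) = 13/(2 + 0) + (-3 - 6)/(6 - 5) = 13/2 - 9/1 = 13*(½) - 9*1 = 13/2 - 9 = -5/2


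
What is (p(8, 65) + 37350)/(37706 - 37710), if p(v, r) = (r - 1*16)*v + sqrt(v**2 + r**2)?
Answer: -18871/2 - sqrt(4289)/4 ≈ -9451.9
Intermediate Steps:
p(v, r) = sqrt(r**2 + v**2) + v*(-16 + r) (p(v, r) = (r - 16)*v + sqrt(r**2 + v**2) = (-16 + r)*v + sqrt(r**2 + v**2) = v*(-16 + r) + sqrt(r**2 + v**2) = sqrt(r**2 + v**2) + v*(-16 + r))
(p(8, 65) + 37350)/(37706 - 37710) = ((sqrt(65**2 + 8**2) - 16*8 + 65*8) + 37350)/(37706 - 37710) = ((sqrt(4225 + 64) - 128 + 520) + 37350)/(-4) = ((sqrt(4289) - 128 + 520) + 37350)*(-1/4) = ((392 + sqrt(4289)) + 37350)*(-1/4) = (37742 + sqrt(4289))*(-1/4) = -18871/2 - sqrt(4289)/4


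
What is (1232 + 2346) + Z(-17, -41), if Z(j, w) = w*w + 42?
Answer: 5301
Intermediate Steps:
Z(j, w) = 42 + w**2 (Z(j, w) = w**2 + 42 = 42 + w**2)
(1232 + 2346) + Z(-17, -41) = (1232 + 2346) + (42 + (-41)**2) = 3578 + (42 + 1681) = 3578 + 1723 = 5301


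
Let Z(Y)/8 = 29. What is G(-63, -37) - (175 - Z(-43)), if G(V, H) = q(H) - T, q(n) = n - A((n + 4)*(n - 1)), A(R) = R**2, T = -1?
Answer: -1572495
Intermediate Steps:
Z(Y) = 232 (Z(Y) = 8*29 = 232)
q(n) = n - (-1 + n)**2*(4 + n)**2 (q(n) = n - ((n + 4)*(n - 1))**2 = n - ((4 + n)*(-1 + n))**2 = n - ((-1 + n)*(4 + n))**2 = n - (-1 + n)**2*(4 + n)**2)
G(V, H) = 1 + H - (-4 + H**2 + 3*H)**2 (G(V, H) = (H - (-4 + H**2 + 3*H)**2) - 1*(-1) = (H - (-4 + H**2 + 3*H)**2) + 1 = 1 + H - (-4 + H**2 + 3*H)**2)
G(-63, -37) - (175 - Z(-43)) = (1 - 37 - (-4 + (-37)**2 + 3*(-37))**2) - (175 - 1*232) = (1 - 37 - (-4 + 1369 - 111)**2) - (175 - 232) = (1 - 37 - 1*1254**2) - 1*(-57) = (1 - 37 - 1*1572516) + 57 = (1 - 37 - 1572516) + 57 = -1572552 + 57 = -1572495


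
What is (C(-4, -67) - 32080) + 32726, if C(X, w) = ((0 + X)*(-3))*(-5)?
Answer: 586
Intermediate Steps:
C(X, w) = 15*X (C(X, w) = (X*(-3))*(-5) = -3*X*(-5) = 15*X)
(C(-4, -67) - 32080) + 32726 = (15*(-4) - 32080) + 32726 = (-60 - 32080) + 32726 = -32140 + 32726 = 586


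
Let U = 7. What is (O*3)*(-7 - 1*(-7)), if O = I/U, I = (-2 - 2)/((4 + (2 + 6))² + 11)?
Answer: 0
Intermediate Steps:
I = -4/155 (I = -4/((4 + 8)² + 11) = -4/(12² + 11) = -4/(144 + 11) = -4/155 ≈ -0.025806)
O = -4/1085 (O = -4/155/7 = -4/155*⅐ = -4/1085 ≈ -0.0036866)
(O*3)*(-7 - 1*(-7)) = (-4/1085*3)*(-7 - 1*(-7)) = -12*(-7 + 7)/1085 = -12/1085*0 = 0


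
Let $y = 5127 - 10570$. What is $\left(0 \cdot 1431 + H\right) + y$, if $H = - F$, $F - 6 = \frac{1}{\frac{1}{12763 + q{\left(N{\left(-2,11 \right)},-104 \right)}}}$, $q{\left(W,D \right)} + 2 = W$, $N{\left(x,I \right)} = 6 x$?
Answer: $-18198$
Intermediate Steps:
$q{\left(W,D \right)} = -2 + W$
$y = -5443$
$F = 12755$ ($F = 6 + \frac{1}{\frac{1}{12763 + \left(-2 + 6 \left(-2\right)\right)}} = 6 + \frac{1}{\frac{1}{12763 - 14}} = 6 + \frac{1}{\frac{1}{12749}} = 6 + 12749 = 12755$)
$H = -12755$ ($H = \left(-1\right) 12755 = -12755$)
$\left(0 \cdot 1431 + H\right) + y = \left(0 \cdot 1431 - 12755\right) - 5443 = \left(0 - 12755\right) - 5443 = -12755 - 5443 = -18198$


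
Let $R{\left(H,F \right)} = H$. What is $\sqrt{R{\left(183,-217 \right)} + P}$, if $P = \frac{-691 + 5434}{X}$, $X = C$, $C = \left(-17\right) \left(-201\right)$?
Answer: $\frac{\sqrt{827718}}{67} \approx 13.579$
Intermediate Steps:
$C = 3417$
$X = 3417$
$P = \frac{93}{67}$ ($P = \frac{-691 + 5434}{3417} = 4743 \cdot \frac{1}{3417} = \frac{93}{67} \approx 1.3881$)
$\sqrt{R{\left(183,-217 \right)} + P} = \sqrt{183 + \frac{93}{67}} = \sqrt{\frac{12354}{67}} = \frac{\sqrt{827718}}{67}$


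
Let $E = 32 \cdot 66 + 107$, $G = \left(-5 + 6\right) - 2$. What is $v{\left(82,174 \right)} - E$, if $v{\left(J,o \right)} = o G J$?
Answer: $-16487$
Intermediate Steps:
$G = -1$ ($G = 1 - 2 = -1$)
$v{\left(J,o \right)} = - J o$ ($v{\left(J,o \right)} = o \left(-1\right) J = - o J = - J o$)
$E = 2219$ ($E = 2112 + 107 = 2219$)
$v{\left(82,174 \right)} - E = \left(-1\right) 82 \cdot 174 - 2219 = -14268 - 2219 = -16487$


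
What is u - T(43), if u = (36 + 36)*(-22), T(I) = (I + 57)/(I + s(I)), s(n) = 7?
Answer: -1586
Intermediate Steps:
T(I) = (57 + I)/(7 + I) (T(I) = (I + 57)/(I + 7) = (57 + I)/(7 + I))
u = -1584 (u = 72*(-22) = -1584)
u - T(43) = -1584 - (57 + 43)/(7 + 43) = -1584 - 100/50 = -1584 - 1*2 = -1584 - 2 = -1586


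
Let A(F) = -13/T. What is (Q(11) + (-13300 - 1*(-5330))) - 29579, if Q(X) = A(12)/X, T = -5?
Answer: -2065182/55 ≈ -37549.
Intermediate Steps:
A(F) = 13/5 (A(F) = -13/(-5) = -13*(-⅕) = 13/5)
Q(X) = 13/(5*X)
(Q(11) + (-13300 - 1*(-5330))) - 29579 = ((13/5)/11 + (-13300 - 1*(-5330))) - 29579 = ((13/5)*(1/11) + (-13300 + 5330)) - 29579 = (13/55 - 7970) - 29579 = -438337/55 - 29579 = -2065182/55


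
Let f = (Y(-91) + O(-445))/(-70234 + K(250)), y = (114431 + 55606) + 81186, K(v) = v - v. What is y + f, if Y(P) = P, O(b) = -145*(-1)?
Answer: 8822198064/35117 ≈ 2.5122e+5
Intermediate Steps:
O(b) = 145
K(v) = 0
y = 251223 (y = 170037 + 81186 = 251223)
f = -27/35117 (f = (-91 + 145)/(-70234 + 0) = 54/(-70234) = 54*(-1/70234) = -27/35117 ≈ -0.00076886)
y + f = 251223 - 27/35117 = 8822198064/35117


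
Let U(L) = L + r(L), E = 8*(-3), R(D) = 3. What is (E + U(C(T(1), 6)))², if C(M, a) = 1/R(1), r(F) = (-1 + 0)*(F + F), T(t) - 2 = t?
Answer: 5329/9 ≈ 592.11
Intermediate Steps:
T(t) = 2 + t
r(F) = -2*F
C(M, a) = ⅓ (C(M, a) = 1/3 = ⅓)
E = -24
U(L) = -L (U(L) = L - 2*L = -L)
(E + U(C(T(1), 6)))² = (-24 - 1*⅓)² = (-24 - ⅓)² = (-73/3)² = 5329/9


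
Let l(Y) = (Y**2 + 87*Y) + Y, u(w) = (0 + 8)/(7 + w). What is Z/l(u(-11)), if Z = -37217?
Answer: 37217/172 ≈ 216.38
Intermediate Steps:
u(w) = 8/(7 + w)
l(Y) = Y**2 + 88*Y
Z/l(u(-11)) = -37217*(-1/(2*(88 + 8/(7 - 11)))) = -37217*(-1/(2*(88 + 8/(-4)))) = -37217*(-1/(2*(88 + 8*(-1/4)))) = -37217*(-1/(2*(88 - 2))) = -37217/((-2*86)) = -37217/(-172) = -37217*(-1/172) = 37217/172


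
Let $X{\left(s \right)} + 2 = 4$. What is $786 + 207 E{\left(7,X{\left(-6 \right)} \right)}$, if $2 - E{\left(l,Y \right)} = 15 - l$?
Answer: $-456$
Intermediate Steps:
$X{\left(s \right)} = 2$ ($X{\left(s \right)} = -2 + 4 = 2$)
$E{\left(l,Y \right)} = -13 + l$ ($E{\left(l,Y \right)} = 2 - \left(15 - l\right) = 2 + \left(-15 + l\right) = -13 + l$)
$786 + 207 E{\left(7,X{\left(-6 \right)} \right)} = 786 + 207 \left(-13 + 7\right) = 786 + 207 \left(-6\right) = 786 - 1242 = -456$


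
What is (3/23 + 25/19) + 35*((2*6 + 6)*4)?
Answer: 1101872/437 ≈ 2521.4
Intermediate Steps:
(3/23 + 25/19) + 35*((2*6 + 6)*4) = (3*(1/23) + 25*(1/19)) + 35*((12 + 6)*4) = (3/23 + 25/19) + 35*(18*4) = 632/437 + 35*72 = 632/437 + 2520 = 1101872/437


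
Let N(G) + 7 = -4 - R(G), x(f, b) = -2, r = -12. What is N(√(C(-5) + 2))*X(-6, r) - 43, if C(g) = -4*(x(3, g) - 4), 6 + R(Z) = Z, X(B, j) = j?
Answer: 17 + 12*√26 ≈ 78.188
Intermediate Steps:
R(Z) = -6 + Z
C(g) = 24 (C(g) = -4*(-2 - 4) = -4*(-6) = 24)
N(G) = -5 - G (N(G) = -7 + (-4 - (-6 + G)) = -7 + (-4 + (6 - G)) = -7 + (2 - G) = -5 - G)
N(√(C(-5) + 2))*X(-6, r) - 43 = (-5 - √(24 + 2))*(-12) - 43 = (-5 - √26)*(-12) - 43 = (60 + 12*√26) - 43 = 17 + 12*√26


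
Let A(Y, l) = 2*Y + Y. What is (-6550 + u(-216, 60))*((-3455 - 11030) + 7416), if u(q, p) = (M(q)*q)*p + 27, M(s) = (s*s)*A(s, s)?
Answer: -2769781333862033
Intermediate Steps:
A(Y, l) = 3*Y
M(s) = 3*s³ (M(s) = (s*s)*(3*s) = s²*(3*s) = 3*s³)
u(q, p) = 27 + 3*p*q⁴ (u(q, p) = ((3*q³)*q)*p + 27 = (3*q⁴)*p + 27 = 3*p*q⁴ + 27 = 27 + 3*p*q⁴)
(-6550 + u(-216, 60))*((-3455 - 11030) + 7416) = (-6550 + (27 + 3*60*(-216)⁴))*((-3455 - 11030) + 7416) = (-6550 + (27 + 3*60*2176782336))*(-14485 + 7416) = (-6550 + (27 + 391820820480))*(-7069) = (-6550 + 391820820507)*(-7069) = 391820813957*(-7069) = -2769781333862033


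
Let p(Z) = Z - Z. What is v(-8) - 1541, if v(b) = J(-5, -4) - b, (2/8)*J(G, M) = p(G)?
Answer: -1533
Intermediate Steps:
p(Z) = 0
J(G, M) = 0 (J(G, M) = 4*0 = 0)
v(b) = -b (v(b) = 0 - b = -b)
v(-8) - 1541 = -1*(-8) - 1541 = 8 - 1541 = -1533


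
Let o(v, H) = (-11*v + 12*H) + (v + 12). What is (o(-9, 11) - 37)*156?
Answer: 30732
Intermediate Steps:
o(v, H) = 12 - 10*v + 12*H (o(v, H) = (-11*v + 12*H) + (12 + v) = 12 - 10*v + 12*H)
(o(-9, 11) - 37)*156 = ((12 - 10*(-9) + 12*11) - 37)*156 = ((12 + 90 + 132) - 37)*156 = (234 - 37)*156 = 197*156 = 30732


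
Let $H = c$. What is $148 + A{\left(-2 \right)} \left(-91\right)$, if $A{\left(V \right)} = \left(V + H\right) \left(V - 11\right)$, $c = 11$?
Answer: $10795$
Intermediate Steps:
$H = 11$
$A{\left(V \right)} = \left(-11 + V\right) \left(11 + V\right)$ ($A{\left(V \right)} = \left(V + 11\right) \left(V - 11\right) = \left(11 + V\right) \left(-11 + V\right) = \left(-11 + V\right) \left(11 + V\right)$)
$148 + A{\left(-2 \right)} \left(-91\right) = 148 + \left(-121 + \left(-2\right)^{2}\right) \left(-91\right) = 148 + \left(-121 + 4\right) \left(-91\right) = 148 - -10647 = 148 + 10647 = 10795$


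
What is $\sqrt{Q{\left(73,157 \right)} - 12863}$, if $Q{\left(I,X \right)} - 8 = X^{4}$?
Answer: $\sqrt{607560346} \approx 24649.0$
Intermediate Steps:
$Q{\left(I,X \right)} = 8 + X^{4}$
$\sqrt{Q{\left(73,157 \right)} - 12863} = \sqrt{\left(8 + 157^{4}\right) - 12863} = \sqrt{\left(8 + 607573201\right) - 12863} = \sqrt{607573209 - 12863} = \sqrt{607560346}$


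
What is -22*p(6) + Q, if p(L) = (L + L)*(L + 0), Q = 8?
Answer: -1576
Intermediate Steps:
p(L) = 2*L² (p(L) = (2*L)*L = 2*L²)
-22*p(6) + Q = -44*6² + 8 = -44*36 + 8 = -22*72 + 8 = -1584 + 8 = -1576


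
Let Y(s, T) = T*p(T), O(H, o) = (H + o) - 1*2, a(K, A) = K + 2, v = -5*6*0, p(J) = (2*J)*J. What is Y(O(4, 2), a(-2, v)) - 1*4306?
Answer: -4306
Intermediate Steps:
p(J) = 2*J**2
v = 0 (v = -30*0 = 0)
a(K, A) = 2 + K
O(H, o) = -2 + H + o (O(H, o) = (H + o) - 2 = -2 + H + o)
Y(s, T) = 2*T**3 (Y(s, T) = T*(2*T**2) = 2*T**3)
Y(O(4, 2), a(-2, v)) - 1*4306 = 2*(2 - 2)**3 - 1*4306 = 2*0**3 - 4306 = 2*0 - 4306 = 0 - 4306 = -4306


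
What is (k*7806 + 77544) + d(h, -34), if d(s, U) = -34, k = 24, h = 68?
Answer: 264854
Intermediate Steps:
(k*7806 + 77544) + d(h, -34) = (24*7806 + 77544) - 34 = (187344 + 77544) - 34 = 264888 - 34 = 264854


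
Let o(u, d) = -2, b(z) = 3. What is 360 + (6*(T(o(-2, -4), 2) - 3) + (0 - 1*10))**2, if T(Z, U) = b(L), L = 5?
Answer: 460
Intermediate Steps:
T(Z, U) = 3
360 + (6*(T(o(-2, -4), 2) - 3) + (0 - 1*10))**2 = 360 + (6*(3 - 3) + (0 - 1*10))**2 = 360 + (6*0 + (0 - 10))**2 = 360 + (0 - 10)**2 = 360 + (-10)**2 = 360 + 100 = 460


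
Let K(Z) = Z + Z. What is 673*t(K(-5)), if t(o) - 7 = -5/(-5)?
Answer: 5384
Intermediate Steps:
K(Z) = 2*Z
t(o) = 8 (t(o) = 7 - 5/(-5) = 7 - 5*(-⅕) = 7 + 1 = 8)
673*t(K(-5)) = 673*8 = 5384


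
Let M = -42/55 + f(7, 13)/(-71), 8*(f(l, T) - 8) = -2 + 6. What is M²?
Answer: 47596201/60996100 ≈ 0.78032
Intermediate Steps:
f(l, T) = 17/2 (f(l, T) = 8 + (-2 + 6)/8 = 8 + (⅛)*4 = 8 + ½ = 17/2)
M = -6899/7810 (M = -42/55 + (17/2)/(-71) = -42*1/55 + (17/2)*(-1/71) = -42/55 - 17/142 = -6899/7810 ≈ -0.88335)
M² = (-6899/7810)² = 47596201/60996100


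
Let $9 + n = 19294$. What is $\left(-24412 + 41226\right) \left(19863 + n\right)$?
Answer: $658234472$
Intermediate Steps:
$n = 19285$ ($n = -9 + 19294 = 19285$)
$\left(-24412 + 41226\right) \left(19863 + n\right) = \left(-24412 + 41226\right) \left(19863 + 19285\right) = 16814 \cdot 39148 = 658234472$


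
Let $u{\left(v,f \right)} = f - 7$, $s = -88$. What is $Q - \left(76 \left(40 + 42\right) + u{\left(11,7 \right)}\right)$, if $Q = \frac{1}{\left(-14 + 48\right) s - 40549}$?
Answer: $- \frac{271347513}{43541} \approx -6232.0$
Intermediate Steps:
$u{\left(v,f \right)} = -7 + f$
$Q = - \frac{1}{43541}$ ($Q = \frac{1}{\left(-14 + 48\right) \left(-88\right) - 40549} = \frac{1}{34 \left(-88\right) - 40549} = \frac{1}{-2992 - 40549} = \frac{1}{-43541} = - \frac{1}{43541} \approx -2.2967 \cdot 10^{-5}$)
$Q - \left(76 \left(40 + 42\right) + u{\left(11,7 \right)}\right) = - \frac{1}{43541} - \left(76 \left(40 + 42\right) + \left(-7 + 7\right)\right) = - \frac{1}{43541} - \left(76 \cdot 82 + 0\right) = - \frac{1}{43541} - \left(6232 + 0\right) = - \frac{1}{43541} - 6232 = - \frac{271347513}{43541}$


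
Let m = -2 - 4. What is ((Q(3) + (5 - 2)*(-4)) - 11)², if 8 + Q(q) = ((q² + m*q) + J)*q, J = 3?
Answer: 2401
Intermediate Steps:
m = -6
Q(q) = -8 + q*(3 + q² - 6*q) (Q(q) = -8 + ((q² - 6*q) + 3)*q = -8 + (3 + q² - 6*q)*q = -8 + q*(3 + q² - 6*q))
((Q(3) + (5 - 2)*(-4)) - 11)² = (((-8 + 3³ - 6*3² + 3*3) + (5 - 2)*(-4)) - 11)² = (((-8 + 27 - 6*9 + 9) + 3*(-4)) - 11)² = (((-8 + 27 - 54 + 9) - 12) - 11)² = ((-26 - 12) - 11)² = (-38 - 11)² = (-49)² = 2401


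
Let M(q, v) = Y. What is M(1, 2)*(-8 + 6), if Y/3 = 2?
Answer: -12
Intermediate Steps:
Y = 6 (Y = 3*2 = 6)
M(q, v) = 6
M(1, 2)*(-8 + 6) = 6*(-8 + 6) = 6*(-2) = -12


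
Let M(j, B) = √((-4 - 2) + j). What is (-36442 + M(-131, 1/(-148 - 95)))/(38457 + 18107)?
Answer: -18221/28282 + I*√137/56564 ≈ -0.64426 + 0.00020693*I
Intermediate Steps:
M(j, B) = √(-6 + j)
(-36442 + M(-131, 1/(-148 - 95)))/(38457 + 18107) = (-36442 + √(-6 - 131))/(38457 + 18107) = (-36442 + √(-137))/56564 = (-36442 + I*√137)*(1/56564) = -18221/28282 + I*√137/56564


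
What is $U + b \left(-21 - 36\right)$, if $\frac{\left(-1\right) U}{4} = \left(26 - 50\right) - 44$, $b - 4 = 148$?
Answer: $-8392$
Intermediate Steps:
$b = 152$ ($b = 4 + 148 = 152$)
$U = 272$ ($U = - 4 \left(\left(26 - 50\right) - 44\right) = - 4 \left(-24 - 44\right) = \left(-4\right) \left(-68\right) = 272$)
$U + b \left(-21 - 36\right) = 272 + 152 \left(-21 - 36\right) = 272 + 152 \left(-57\right) = 272 - 8664 = -8392$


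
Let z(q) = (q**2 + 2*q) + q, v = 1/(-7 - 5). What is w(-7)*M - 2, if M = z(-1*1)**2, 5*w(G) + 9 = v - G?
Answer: -11/3 ≈ -3.6667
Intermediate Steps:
v = -1/12 (v = 1/(-12) = -1/12 ≈ -0.083333)
w(G) = -109/60 - G/5 (w(G) = -9/5 + (-1/12 - G)/5 = -9/5 + (-1/60 - G/5) = -109/60 - G/5)
z(q) = q**2 + 3*q
M = 4 (M = ((-1*1)*(3 - 1*1))**2 = (-(3 - 1))**2 = (-1*2)**2 = (-2)**2 = 4)
w(-7)*M - 2 = (-109/60 - 1/5*(-7))*4 - 2 = (-109/60 + 7/5)*4 - 2 = -5/12*4 - 2 = -5/3 - 2 = -11/3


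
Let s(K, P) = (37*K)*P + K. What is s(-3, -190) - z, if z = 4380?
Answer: 16707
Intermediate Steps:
s(K, P) = K + 37*K*P (s(K, P) = 37*K*P + K = K + 37*K*P)
s(-3, -190) - z = -3*(1 + 37*(-190)) - 1*4380 = -3*(1 - 7030) - 4380 = -3*(-7029) - 4380 = 21087 - 4380 = 16707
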